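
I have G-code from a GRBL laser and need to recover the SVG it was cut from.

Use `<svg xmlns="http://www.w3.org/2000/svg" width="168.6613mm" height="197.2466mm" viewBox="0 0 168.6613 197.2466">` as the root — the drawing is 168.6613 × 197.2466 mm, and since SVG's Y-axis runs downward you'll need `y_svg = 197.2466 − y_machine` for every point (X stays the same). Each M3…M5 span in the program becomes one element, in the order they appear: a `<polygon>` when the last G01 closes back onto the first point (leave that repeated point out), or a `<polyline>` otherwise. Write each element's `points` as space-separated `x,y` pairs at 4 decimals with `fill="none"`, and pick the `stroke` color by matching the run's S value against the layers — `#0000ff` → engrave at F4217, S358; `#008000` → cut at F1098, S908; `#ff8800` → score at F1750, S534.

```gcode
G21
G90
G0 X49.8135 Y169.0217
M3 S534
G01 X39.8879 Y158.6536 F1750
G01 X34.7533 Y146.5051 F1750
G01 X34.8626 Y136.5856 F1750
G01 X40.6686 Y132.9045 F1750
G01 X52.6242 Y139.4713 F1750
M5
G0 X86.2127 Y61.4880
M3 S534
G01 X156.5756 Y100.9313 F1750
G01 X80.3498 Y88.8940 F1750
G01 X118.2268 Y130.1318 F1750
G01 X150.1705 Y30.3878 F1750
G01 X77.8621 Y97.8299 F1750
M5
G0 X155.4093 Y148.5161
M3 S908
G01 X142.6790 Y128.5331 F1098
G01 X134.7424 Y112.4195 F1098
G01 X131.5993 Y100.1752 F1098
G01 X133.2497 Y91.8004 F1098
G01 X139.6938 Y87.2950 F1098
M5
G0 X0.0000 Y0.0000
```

y_svg = 197.2466 − y_m.

[1] S534→`#ff8800` (score); open run; points: 49.8135,28.2249 39.8879,38.5930 34.7533,50.7415 34.8626,60.6610 40.6686,64.3421 52.6242,57.7753

[2] S534→`#ff8800` (score); open run; points: 86.2127,135.7586 156.5756,96.3153 80.3498,108.3526 118.2268,67.1148 150.1705,166.8588 77.8621,99.4167

[3] S908→`#008000` (cut); open run; points: 155.4093,48.7305 142.6790,68.7135 134.7424,84.8271 131.5993,97.0714 133.2497,105.4462 139.6938,109.9516

<svg xmlns="http://www.w3.org/2000/svg" width="168.6613mm" height="197.2466mm" viewBox="0 0 168.6613 197.2466">
  <polyline points="49.8135,28.2249 39.8879,38.5930 34.7533,50.7415 34.8626,60.6610 40.6686,64.3421 52.6242,57.7753" fill="none" stroke="#ff8800"/>
  <polyline points="86.2127,135.7586 156.5756,96.3153 80.3498,108.3526 118.2268,67.1148 150.1705,166.8588 77.8621,99.4167" fill="none" stroke="#ff8800"/>
  <polyline points="155.4093,48.7305 142.6790,68.7135 134.7424,84.8271 131.5993,97.0714 133.2497,105.4462 139.6938,109.9516" fill="none" stroke="#008000"/>
</svg>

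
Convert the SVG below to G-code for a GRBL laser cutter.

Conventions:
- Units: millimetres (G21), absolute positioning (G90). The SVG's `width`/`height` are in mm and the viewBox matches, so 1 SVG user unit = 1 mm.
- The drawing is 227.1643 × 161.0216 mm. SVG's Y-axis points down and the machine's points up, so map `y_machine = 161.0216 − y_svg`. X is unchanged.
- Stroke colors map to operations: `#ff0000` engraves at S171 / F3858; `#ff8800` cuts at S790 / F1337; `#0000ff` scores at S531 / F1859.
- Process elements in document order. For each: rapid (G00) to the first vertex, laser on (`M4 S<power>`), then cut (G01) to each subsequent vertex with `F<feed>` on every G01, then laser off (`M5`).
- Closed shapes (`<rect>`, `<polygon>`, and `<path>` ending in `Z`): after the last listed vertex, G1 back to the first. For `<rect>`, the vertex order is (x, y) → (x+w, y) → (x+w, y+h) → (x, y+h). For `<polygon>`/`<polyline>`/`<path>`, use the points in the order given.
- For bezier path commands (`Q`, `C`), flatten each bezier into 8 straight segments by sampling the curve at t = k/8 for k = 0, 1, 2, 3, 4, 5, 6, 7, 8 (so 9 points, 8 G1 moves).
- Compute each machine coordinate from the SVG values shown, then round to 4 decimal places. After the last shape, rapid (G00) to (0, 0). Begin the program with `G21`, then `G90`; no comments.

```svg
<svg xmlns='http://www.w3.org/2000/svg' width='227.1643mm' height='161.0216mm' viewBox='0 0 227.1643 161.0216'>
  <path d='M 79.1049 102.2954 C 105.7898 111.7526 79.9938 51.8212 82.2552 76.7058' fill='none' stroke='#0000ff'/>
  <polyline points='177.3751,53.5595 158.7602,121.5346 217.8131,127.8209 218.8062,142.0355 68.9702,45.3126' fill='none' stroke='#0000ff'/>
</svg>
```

Since the viewBox matches the mm dimensions, user units are millimetres directly. The only transform is the Y-flip y_m = 161.0216 − y_svg.

Shape 1 is a cubic bezier drawn with `<path>`. Its stroke #0000ff means score at S531, F1859. After flipping Y the toolpath is (79.1049,58.7262) → (86.8090,58.1312) → (90.5368,62.2342) → (91.2322,69.2283) → (89.8389,77.3063) → (87.3007,84.6611) → (84.5615,89.4857) → (82.5651,89.9730) → (82.2552,84.3158).

Shape 2 is a open polyline drawn with `<polyline>`. Its stroke #0000ff means score at S531, F1859. After flipping Y the toolpath is (177.3751,107.4621) → (158.7602,39.4870) → (217.8131,33.2007) → (218.8062,18.9861) → (68.9702,115.7090).

G21
G90
G00 X79.1049 Y58.7262
M4 S531
G01 X86.8090 Y58.1312 F1859
G01 X90.5368 Y62.2342 F1859
G01 X91.2322 Y69.2283 F1859
G01 X89.8389 Y77.3063 F1859
G01 X87.3007 Y84.6611 F1859
G01 X84.5615 Y89.4857 F1859
G01 X82.5651 Y89.9730 F1859
G01 X82.2552 Y84.3158 F1859
M5
G00 X177.3751 Y107.4621
M4 S531
G01 X158.7602 Y39.4870 F1859
G01 X217.8131 Y33.2007 F1859
G01 X218.8062 Y18.9861 F1859
G01 X68.9702 Y115.7090 F1859
M5
G00 X0.0000 Y0.0000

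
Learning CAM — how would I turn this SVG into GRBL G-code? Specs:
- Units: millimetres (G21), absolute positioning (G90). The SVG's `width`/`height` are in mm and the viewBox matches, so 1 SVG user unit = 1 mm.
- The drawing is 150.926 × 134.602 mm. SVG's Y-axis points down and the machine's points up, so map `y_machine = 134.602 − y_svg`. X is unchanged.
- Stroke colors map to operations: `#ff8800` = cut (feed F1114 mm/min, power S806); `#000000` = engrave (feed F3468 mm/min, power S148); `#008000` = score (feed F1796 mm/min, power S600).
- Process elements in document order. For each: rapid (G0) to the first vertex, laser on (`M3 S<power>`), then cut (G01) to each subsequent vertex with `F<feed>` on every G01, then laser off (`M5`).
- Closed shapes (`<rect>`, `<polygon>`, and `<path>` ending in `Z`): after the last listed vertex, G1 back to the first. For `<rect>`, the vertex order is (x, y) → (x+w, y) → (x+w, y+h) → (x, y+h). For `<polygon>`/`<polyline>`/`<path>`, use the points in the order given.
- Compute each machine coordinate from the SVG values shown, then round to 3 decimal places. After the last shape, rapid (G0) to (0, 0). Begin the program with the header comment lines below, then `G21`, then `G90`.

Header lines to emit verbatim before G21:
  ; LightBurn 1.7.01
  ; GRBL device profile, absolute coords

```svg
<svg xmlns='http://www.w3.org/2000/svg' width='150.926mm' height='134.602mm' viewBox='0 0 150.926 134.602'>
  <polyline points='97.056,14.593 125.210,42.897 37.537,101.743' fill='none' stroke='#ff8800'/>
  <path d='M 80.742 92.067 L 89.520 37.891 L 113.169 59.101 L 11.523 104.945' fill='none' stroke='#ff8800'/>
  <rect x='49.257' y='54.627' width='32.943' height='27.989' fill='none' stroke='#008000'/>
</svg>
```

1 u = 1 mm; y_m = 134.602 − y.

[1] `<polyline>` open polyline, #ff8800→cut S806 F1114: (97.056,120.009) → (125.210,91.705) → (37.537,32.859)

[2] `<path>` open polyline, #ff8800→cut S806 F1114: (80.742,42.535) → (89.520,96.711) → (113.169,75.501) → (11.523,29.657)

[3] `<rect>` rectangle, #008000→score S600 F1796: (49.257,79.975) → (82.200,79.975) → (82.200,51.986) → (49.257,51.986) → (49.257,79.975) (closed)

; LightBurn 1.7.01
; GRBL device profile, absolute coords
G21
G90
G0 X97.056 Y120.009
M3 S806
G01 X125.210 Y91.705 F1114
G01 X37.537 Y32.859 F1114
M5
G0 X80.742 Y42.535
M3 S806
G01 X89.520 Y96.711 F1114
G01 X113.169 Y75.501 F1114
G01 X11.523 Y29.657 F1114
M5
G0 X49.257 Y79.975
M3 S600
G01 X82.200 Y79.975 F1796
G01 X82.200 Y51.986 F1796
G01 X49.257 Y51.986 F1796
G01 X49.257 Y79.975 F1796
M5
G0 X0.000 Y0.000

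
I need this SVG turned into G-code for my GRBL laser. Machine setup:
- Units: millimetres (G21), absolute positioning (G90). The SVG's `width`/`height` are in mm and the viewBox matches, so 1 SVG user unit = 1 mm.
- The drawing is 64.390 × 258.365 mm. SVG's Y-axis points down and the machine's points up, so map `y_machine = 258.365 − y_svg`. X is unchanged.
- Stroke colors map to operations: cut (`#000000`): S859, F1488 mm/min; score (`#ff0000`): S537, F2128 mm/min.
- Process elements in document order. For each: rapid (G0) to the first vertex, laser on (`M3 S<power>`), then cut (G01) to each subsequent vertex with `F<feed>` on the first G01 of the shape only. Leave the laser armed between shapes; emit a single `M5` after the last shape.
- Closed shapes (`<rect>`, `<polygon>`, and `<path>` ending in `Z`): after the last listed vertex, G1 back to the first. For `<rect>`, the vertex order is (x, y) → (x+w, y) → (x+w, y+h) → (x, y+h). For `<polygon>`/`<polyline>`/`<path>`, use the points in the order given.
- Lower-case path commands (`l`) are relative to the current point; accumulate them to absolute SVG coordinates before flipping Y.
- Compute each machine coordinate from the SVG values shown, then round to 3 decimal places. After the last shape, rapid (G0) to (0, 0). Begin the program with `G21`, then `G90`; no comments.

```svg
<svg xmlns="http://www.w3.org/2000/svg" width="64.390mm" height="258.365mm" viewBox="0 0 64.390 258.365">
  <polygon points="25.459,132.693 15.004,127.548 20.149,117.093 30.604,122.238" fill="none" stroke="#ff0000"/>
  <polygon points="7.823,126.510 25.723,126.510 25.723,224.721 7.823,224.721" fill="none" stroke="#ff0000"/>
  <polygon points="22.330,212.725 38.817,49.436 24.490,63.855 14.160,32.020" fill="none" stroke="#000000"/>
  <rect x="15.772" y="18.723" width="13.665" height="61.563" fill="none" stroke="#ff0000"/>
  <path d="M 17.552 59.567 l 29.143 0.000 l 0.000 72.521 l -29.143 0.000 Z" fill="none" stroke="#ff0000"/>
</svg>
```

G21
G90
G0 X25.459 Y125.672
M3 S537
G01 X15.004 Y130.817 F2128
G01 X20.149 Y141.272
G01 X30.604 Y136.127
G01 X25.459 Y125.672
G0 X7.823 Y131.855
M3 S537
G01 X25.723 Y131.855 F2128
G01 X25.723 Y33.644
G01 X7.823 Y33.644
G01 X7.823 Y131.855
G0 X22.330 Y45.640
M3 S859
G01 X38.817 Y208.929 F1488
G01 X24.490 Y194.510
G01 X14.160 Y226.345
G01 X22.330 Y45.640
G0 X15.772 Y239.642
M3 S537
G01 X29.437 Y239.642 F2128
G01 X29.437 Y178.079
G01 X15.772 Y178.079
G01 X15.772 Y239.642
G0 X17.552 Y198.798
M3 S537
G01 X46.695 Y198.798 F2128
G01 X46.695 Y126.277
G01 X17.552 Y126.277
G01 X17.552 Y198.798
M5
G0 X0.000 Y0.000

Since the viewBox matches the mm dimensions, user units are millimetres directly. The only transform is the Y-flip y_m = 258.365 − y_svg.

Shape 1 is a regular polygon drawn with `<polygon>`. Its stroke #ff0000 means score at S537, F2128. After flipping Y the toolpath is (25.459,125.672) → (15.004,130.817) → (20.149,141.272) → (30.604,136.127) → (25.459,125.672), returning to the start.

Shape 2 is a rectangle drawn with `<polygon>`. Its stroke #ff0000 means score at S537, F2128. After flipping Y the toolpath is (7.823,131.855) → (25.723,131.855) → (25.723,33.644) → (7.823,33.644) → (7.823,131.855), returning to the start.

Shape 3 is a closed polygon drawn with `<polygon>`. Its stroke #000000 means cut at S859, F1488. After flipping Y the toolpath is (22.330,45.640) → (38.817,208.929) → (24.490,194.510) → (14.160,226.345) → (22.330,45.640), returning to the start.

Shape 4 is a rectangle drawn with `<rect>`. Its stroke #ff0000 means score at S537, F2128. After flipping Y the toolpath is (15.772,239.642) → (29.437,239.642) → (29.437,178.079) → (15.772,178.079) → (15.772,239.642), returning to the start.

Shape 5 is a rectangle drawn with `<path>`. Its stroke #ff0000 means score at S537, F2128. After flipping Y the toolpath is (17.552,198.798) → (46.695,198.798) → (46.695,126.277) → (17.552,126.277) → (17.552,198.798), returning to the start.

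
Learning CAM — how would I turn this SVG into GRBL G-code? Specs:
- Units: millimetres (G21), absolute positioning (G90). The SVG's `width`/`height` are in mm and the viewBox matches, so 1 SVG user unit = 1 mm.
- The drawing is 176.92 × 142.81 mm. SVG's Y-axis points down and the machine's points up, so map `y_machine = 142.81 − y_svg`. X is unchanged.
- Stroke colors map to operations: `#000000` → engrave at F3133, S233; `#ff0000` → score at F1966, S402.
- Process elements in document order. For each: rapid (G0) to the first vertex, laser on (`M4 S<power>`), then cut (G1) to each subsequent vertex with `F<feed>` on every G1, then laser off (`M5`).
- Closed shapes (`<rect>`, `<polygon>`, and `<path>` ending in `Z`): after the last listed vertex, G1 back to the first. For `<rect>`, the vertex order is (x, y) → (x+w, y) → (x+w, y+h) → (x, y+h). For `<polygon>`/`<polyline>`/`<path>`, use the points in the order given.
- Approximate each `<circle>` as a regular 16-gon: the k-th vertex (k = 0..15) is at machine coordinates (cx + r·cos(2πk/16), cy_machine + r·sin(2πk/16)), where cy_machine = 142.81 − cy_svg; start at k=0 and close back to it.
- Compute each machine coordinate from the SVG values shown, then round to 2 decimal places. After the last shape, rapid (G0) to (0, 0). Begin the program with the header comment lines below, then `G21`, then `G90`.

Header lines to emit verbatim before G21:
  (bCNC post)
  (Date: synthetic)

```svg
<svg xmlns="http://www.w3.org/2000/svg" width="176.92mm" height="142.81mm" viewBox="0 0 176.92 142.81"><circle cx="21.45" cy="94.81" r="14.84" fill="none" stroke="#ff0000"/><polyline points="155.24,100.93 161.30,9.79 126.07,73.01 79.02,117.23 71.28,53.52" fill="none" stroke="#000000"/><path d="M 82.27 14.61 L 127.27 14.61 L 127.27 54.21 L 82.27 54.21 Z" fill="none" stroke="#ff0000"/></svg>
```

Since the viewBox matches the mm dimensions, user units are millimetres directly. The only transform is the Y-flip y_m = 142.81 − y_svg.

Shape 1 is a circle drawn with `<circle>`. Its stroke #ff0000 means score at S402, F1966. After flipping Y the toolpath is (36.29,48.00) → (35.16,53.68) → (31.94,58.49) → (27.13,61.71) → (21.45,62.84) → (15.77,61.71) → (10.96,58.49) → (7.74,53.68) → (6.61,48.00) → (7.74,42.32) → (10.96,37.51) → (15.77,34.29) → (21.45,33.16) → (27.13,34.29) → (31.94,37.51) → (35.16,42.32) → (36.29,48.00), returning to the start.

Shape 2 is a open polyline drawn with `<polyline>`. Its stroke #000000 means engrave at S233, F3133. After flipping Y the toolpath is (155.24,41.88) → (161.30,133.02) → (126.07,69.80) → (79.02,25.58) → (71.28,89.29).

Shape 3 is a rectangle drawn with `<path>`. Its stroke #ff0000 means score at S402, F1966. After flipping Y the toolpath is (82.27,128.20) → (127.27,128.20) → (127.27,88.60) → (82.27,88.60) → (82.27,128.20), returning to the start.

(bCNC post)
(Date: synthetic)
G21
G90
G0 X36.29 Y48.00
M4 S402
G1 X35.16 Y53.68 F1966
G1 X31.94 Y58.49 F1966
G1 X27.13 Y61.71 F1966
G1 X21.45 Y62.84 F1966
G1 X15.77 Y61.71 F1966
G1 X10.96 Y58.49 F1966
G1 X7.74 Y53.68 F1966
G1 X6.61 Y48.00 F1966
G1 X7.74 Y42.32 F1966
G1 X10.96 Y37.51 F1966
G1 X15.77 Y34.29 F1966
G1 X21.45 Y33.16 F1966
G1 X27.13 Y34.29 F1966
G1 X31.94 Y37.51 F1966
G1 X35.16 Y42.32 F1966
G1 X36.29 Y48.00 F1966
M5
G0 X155.24 Y41.88
M4 S233
G1 X161.30 Y133.02 F3133
G1 X126.07 Y69.80 F3133
G1 X79.02 Y25.58 F3133
G1 X71.28 Y89.29 F3133
M5
G0 X82.27 Y128.20
M4 S402
G1 X127.27 Y128.20 F1966
G1 X127.27 Y88.60 F1966
G1 X82.27 Y88.60 F1966
G1 X82.27 Y128.20 F1966
M5
G0 X0.00 Y0.00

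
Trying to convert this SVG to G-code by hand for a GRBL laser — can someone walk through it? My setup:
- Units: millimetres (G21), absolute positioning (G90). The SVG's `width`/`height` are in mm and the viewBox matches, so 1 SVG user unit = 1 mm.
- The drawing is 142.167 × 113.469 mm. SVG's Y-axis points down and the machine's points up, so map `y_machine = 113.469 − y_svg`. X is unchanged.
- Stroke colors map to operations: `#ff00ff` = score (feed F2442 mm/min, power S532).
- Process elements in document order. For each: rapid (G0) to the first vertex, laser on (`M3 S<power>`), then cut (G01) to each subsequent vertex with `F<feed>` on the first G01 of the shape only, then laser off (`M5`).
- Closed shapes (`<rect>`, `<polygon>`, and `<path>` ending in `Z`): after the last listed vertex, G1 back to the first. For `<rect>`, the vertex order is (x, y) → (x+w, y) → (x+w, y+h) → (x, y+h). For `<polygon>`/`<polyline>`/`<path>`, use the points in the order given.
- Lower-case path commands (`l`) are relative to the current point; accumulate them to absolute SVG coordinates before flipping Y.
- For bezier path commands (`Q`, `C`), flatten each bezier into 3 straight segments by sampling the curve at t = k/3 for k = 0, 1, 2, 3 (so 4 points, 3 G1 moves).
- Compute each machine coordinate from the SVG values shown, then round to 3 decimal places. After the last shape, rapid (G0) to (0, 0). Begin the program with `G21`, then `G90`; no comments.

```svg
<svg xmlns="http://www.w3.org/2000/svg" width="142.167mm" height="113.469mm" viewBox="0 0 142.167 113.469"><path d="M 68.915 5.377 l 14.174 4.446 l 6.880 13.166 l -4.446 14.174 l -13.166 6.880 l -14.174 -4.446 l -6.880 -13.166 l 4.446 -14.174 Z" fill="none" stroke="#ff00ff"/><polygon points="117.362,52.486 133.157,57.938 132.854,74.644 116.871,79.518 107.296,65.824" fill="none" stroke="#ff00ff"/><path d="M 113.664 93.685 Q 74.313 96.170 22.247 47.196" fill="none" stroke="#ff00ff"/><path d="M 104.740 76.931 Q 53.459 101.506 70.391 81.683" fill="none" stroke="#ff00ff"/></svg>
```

G21
G90
G0 X68.915 Y108.092
M3 S532
G01 X83.089 Y103.646 F2442
G01 X89.969 Y90.480
G01 X85.523 Y76.306
G01 X72.357 Y69.426
G01 X58.183 Y73.872
G01 X51.303 Y87.038
G01 X55.749 Y101.212
G01 X68.915 Y108.092
M5
G0 X117.362 Y60.983
M3 S532
G01 X133.157 Y55.531 F2442
G01 X132.854 Y38.825
G01 X116.871 Y33.951
G01 X107.296 Y47.645
G01 X117.362 Y60.983
M5
G0 X113.664 Y19.784
M3 S532
G01 X86.017 Y23.845 F2442
G01 X55.545 Y39.341
G01 X22.247 Y66.273
M5
G0 X104.740 Y36.538
M3 S532
G01 X78.132 Y25.088 F2442
G01 X66.682 Y23.504
G01 X70.391 Y31.786
M5
G0 X0.000 Y0.000

viewBox `0 0 142.167 113.469` with mm width/height → 1 unit = 1 mm. Flip: y_m = 113.469 − y_svg.

**Shape 1** — `<path>` regular polygon, stroke `#ff00ff` → score (S532, F2442). Machine vertices: (68.915,108.092) → (83.089,103.646) → (89.969,90.480) → (85.523,76.306) → (72.357,69.426) → (58.183,73.872) → (51.303,87.038) → (55.749,101.212) → (68.915,108.092). Closed: final G1 returns to the first vertex.

**Shape 2** — `<polygon>` regular polygon, stroke `#ff00ff` → score (S532, F2442). Machine vertices: (117.362,60.983) → (133.157,55.531) → (132.854,38.825) → (116.871,33.951) → (107.296,47.645) → (117.362,60.983). Closed: final G1 returns to the first vertex.

**Shape 3** — `<path>` quadratic bezier, stroke `#ff00ff` → score (S532, F2442). Control points (SVG): P0=(113.664,93.685), P1=(74.313,96.170), P2=(22.247,47.196); sampled at t=k/3. Machine vertices: (113.664,19.784) → (86.017,23.845) → (55.545,39.341) → (22.247,66.273). Open path.

**Shape 4** — `<path>` quadratic bezier, stroke `#ff00ff` → score (S532, F2442). Control points (SVG): P0=(104.740,76.931), P1=(53.459,101.506), P2=(70.391,81.683); sampled at t=k/3. Machine vertices: (104.740,36.538) → (78.132,25.088) → (66.682,23.504) → (70.391,31.786). Open path.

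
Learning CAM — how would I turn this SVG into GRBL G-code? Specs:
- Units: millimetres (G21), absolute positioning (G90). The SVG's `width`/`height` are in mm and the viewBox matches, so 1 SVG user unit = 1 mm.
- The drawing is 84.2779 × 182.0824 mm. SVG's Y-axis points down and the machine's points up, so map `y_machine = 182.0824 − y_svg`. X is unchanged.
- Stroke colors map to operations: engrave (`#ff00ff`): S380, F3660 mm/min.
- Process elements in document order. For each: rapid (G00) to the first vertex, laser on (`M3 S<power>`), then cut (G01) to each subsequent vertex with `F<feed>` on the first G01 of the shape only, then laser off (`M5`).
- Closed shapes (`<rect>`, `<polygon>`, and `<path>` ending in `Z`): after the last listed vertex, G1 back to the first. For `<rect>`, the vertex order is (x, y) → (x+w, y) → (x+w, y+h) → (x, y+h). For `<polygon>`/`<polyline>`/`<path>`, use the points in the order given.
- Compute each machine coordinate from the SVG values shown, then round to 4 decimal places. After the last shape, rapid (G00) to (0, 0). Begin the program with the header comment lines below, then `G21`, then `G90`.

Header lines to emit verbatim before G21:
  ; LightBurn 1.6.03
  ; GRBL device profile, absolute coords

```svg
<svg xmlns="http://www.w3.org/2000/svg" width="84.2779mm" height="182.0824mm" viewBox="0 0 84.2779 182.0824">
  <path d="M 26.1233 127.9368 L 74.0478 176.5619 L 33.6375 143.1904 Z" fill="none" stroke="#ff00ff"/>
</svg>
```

viewBox `0 0 84.2779 182.0824` with mm width/height → 1 unit = 1 mm. Flip: y_m = 182.0824 − y_svg.

**Shape 1** — `<path>` closed polygon, stroke `#ff00ff` → engrave (S380, F3660). Machine vertices: (26.1233,54.1456) → (74.0478,5.5205) → (33.6375,38.8920) → (26.1233,54.1456). Closed: final G1 returns to the first vertex.

; LightBurn 1.6.03
; GRBL device profile, absolute coords
G21
G90
G00 X26.1233 Y54.1456
M3 S380
G01 X74.0478 Y5.5205 F3660
G01 X33.6375 Y38.8920
G01 X26.1233 Y54.1456
M5
G00 X0.0000 Y0.0000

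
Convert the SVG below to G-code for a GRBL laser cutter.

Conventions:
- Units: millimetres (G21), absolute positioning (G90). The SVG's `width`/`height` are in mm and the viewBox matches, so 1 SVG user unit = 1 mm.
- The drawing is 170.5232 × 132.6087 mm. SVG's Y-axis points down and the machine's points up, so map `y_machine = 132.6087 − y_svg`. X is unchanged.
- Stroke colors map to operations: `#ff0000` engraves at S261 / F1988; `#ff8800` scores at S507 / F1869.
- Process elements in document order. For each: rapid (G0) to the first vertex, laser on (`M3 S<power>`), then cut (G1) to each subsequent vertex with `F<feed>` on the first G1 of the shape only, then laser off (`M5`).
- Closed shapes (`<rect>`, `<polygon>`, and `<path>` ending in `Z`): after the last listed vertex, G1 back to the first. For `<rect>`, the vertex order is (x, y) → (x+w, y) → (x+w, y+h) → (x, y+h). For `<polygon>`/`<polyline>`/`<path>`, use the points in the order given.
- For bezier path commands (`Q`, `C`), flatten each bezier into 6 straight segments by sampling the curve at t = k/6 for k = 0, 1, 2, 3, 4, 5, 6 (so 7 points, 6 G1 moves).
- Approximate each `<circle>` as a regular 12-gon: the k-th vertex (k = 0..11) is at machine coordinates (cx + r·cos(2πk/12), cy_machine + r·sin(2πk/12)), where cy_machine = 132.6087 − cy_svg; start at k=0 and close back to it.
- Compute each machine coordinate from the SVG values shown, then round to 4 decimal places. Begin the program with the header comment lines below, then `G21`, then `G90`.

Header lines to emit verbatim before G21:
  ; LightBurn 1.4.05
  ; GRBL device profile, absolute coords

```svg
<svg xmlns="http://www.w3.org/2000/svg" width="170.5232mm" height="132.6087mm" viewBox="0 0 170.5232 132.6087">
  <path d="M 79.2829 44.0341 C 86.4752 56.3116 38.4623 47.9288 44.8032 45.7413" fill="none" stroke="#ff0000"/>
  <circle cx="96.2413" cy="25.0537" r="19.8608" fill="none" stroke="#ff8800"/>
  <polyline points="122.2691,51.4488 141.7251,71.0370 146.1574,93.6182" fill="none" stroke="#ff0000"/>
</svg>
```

; LightBurn 1.4.05
; GRBL device profile, absolute coords
G21
G90
G0 X79.2829 Y88.5746
M3 S261
G1 X78.7858 Y84.0332 F1988
G1 X72.1312 Y82.1892
G1 X62.3623 Y82.2966
G1 X52.5225 Y83.6095
G1 X45.6550 Y85.3817
G1 X44.8032 Y86.8674
M5
G0 X116.1021 Y107.5550
M3 S507
G1 X113.4413 Y117.4854 F1869
G1 X106.1717 Y124.7550
G1 X96.2413 Y127.4158
G1 X86.3109 Y124.7550
G1 X79.0413 Y117.4854
G1 X76.3805 Y107.5550
G1 X79.0413 Y97.6246
G1 X86.3109 Y90.3550
G1 X96.2413 Y87.6942
G1 X106.1717 Y90.3550
G1 X113.4413 Y97.6246
G1 X116.1021 Y107.5550
M5
G0 X122.2691 Y81.1599
M3 S261
G1 X141.7251 Y61.5717 F1988
G1 X146.1574 Y38.9905
M5

1 u = 1 mm; y_m = 132.6087 − y.

[1] `<path>` cubic bezier, #ff0000→engrave S261 F1988: (79.2829,88.5746) → (78.7858,84.0332) → (72.1312,82.1892) → (62.3623,82.2966) → (52.5225,83.6095) → (45.6550,85.3817) → (44.8032,86.8674)

[2] `<circle>` circle, #ff8800→score S507 F1869: (116.1021,107.5550) → (113.4413,117.4854) → (106.1717,124.7550) → (96.2413,127.4158) → (86.3109,124.7550) → (79.0413,117.4854) → (76.3805,107.5550) → (79.0413,97.6246) → (86.3109,90.3550) → (96.2413,87.6942) → (106.1717,90.3550) → (113.4413,97.6246) → (116.1021,107.5550) (closed)

[3] `<polyline>` open polyline, #ff0000→engrave S261 F1988: (122.2691,81.1599) → (141.7251,61.5717) → (146.1574,38.9905)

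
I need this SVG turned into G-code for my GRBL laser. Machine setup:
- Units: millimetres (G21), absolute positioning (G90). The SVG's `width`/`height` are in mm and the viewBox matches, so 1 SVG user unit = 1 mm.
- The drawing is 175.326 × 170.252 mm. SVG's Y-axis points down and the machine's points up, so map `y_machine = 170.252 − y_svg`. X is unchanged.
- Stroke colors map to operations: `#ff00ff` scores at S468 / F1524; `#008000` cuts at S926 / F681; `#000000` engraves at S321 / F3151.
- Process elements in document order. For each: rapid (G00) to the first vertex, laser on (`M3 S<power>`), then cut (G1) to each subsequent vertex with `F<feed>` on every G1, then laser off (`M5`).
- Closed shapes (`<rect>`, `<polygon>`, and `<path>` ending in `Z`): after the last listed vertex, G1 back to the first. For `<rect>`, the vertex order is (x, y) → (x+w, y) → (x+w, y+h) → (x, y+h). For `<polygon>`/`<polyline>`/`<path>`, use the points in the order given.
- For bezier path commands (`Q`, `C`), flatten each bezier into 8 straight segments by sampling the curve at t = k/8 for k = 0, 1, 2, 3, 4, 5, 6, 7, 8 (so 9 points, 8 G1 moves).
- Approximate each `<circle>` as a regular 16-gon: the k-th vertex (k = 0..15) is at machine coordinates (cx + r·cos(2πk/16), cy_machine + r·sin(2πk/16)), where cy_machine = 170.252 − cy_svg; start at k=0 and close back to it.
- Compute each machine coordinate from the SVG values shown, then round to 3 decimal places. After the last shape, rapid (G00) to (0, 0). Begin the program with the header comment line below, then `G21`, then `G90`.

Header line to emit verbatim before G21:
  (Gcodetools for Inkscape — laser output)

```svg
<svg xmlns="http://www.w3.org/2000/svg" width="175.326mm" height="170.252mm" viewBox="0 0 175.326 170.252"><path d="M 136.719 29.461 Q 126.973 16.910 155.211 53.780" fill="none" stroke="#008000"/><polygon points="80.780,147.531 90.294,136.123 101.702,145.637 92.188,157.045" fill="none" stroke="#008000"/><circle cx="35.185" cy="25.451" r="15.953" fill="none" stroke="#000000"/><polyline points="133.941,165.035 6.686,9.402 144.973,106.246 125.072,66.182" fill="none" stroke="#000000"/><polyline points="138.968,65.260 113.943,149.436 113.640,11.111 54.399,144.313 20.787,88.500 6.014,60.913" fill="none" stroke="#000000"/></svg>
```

(Gcodetools for Inkscape — laser output)
G21
G90
G00 X136.719 Y140.791
M3 S926
G1 X134.876 Y143.157 F681
G1 X134.220 Y143.978 F681
G1 X134.751 Y143.254 F681
G1 X136.469 Y140.987 F681
G1 X139.374 Y137.175 F681
G1 X143.466 Y131.818 F681
G1 X148.745 Y124.917 F681
G1 X155.211 Y116.472 F681
M5
G00 X80.780 Y22.721
M3 S926
G1 X90.294 Y34.129 F681
G1 X101.702 Y24.615 F681
G1 X92.188 Y13.207 F681
G1 X80.780 Y22.721 F681
M5
G00 X51.138 Y144.801
M3 S321
G1 X49.924 Y150.906 F3151
G1 X46.465 Y156.081 F3151
G1 X41.290 Y159.540 F3151
G1 X35.185 Y160.754 F3151
G1 X29.080 Y159.540 F3151
G1 X23.905 Y156.081 F3151
G1 X20.446 Y150.906 F3151
G1 X19.232 Y144.801 F3151
G1 X20.446 Y138.696 F3151
G1 X23.905 Y133.521 F3151
G1 X29.080 Y130.062 F3151
G1 X35.185 Y128.848 F3151
G1 X41.290 Y130.062 F3151
G1 X46.465 Y133.521 F3151
G1 X49.924 Y138.696 F3151
G1 X51.138 Y144.801 F3151
M5
G00 X133.941 Y5.217
M3 S321
G1 X6.686 Y160.850 F3151
G1 X144.973 Y64.006 F3151
G1 X125.072 Y104.070 F3151
M5
G00 X138.968 Y104.992
M3 S321
G1 X113.943 Y20.816 F3151
G1 X113.640 Y159.141 F3151
G1 X54.399 Y25.939 F3151
G1 X20.787 Y81.752 F3151
G1 X6.014 Y109.339 F3151
M5
G00 X0.000 Y0.000

Since the viewBox matches the mm dimensions, user units are millimetres directly. The only transform is the Y-flip y_m = 170.252 − y_svg.

Shape 1 is a quadratic bezier drawn with `<path>`. Its stroke #008000 means cut at S926, F681. After flipping Y the toolpath is (136.719,140.791) → (134.876,143.157) → (134.220,143.978) → (134.751,143.254) → (136.469,140.987) → (139.374,137.175) → (143.466,131.818) → (148.745,124.917) → (155.211,116.472).

Shape 2 is a regular polygon drawn with `<polygon>`. Its stroke #008000 means cut at S926, F681. After flipping Y the toolpath is (80.780,22.721) → (90.294,34.129) → (101.702,24.615) → (92.188,13.207) → (80.780,22.721), returning to the start.

Shape 3 is a circle drawn with `<circle>`. Its stroke #000000 means engrave at S321, F3151. After flipping Y the toolpath is (51.138,144.801) → (49.924,150.906) → (46.465,156.081) → (41.290,159.540) → (35.185,160.754) → (29.080,159.540) → (23.905,156.081) → (20.446,150.906) → (19.232,144.801) → (20.446,138.696) → (23.905,133.521) → (29.080,130.062) → (35.185,128.848) → (41.290,130.062) → (46.465,133.521) → (49.924,138.696) → (51.138,144.801), returning to the start.

Shape 4 is a open polyline drawn with `<polyline>`. Its stroke #000000 means engrave at S321, F3151. After flipping Y the toolpath is (133.941,5.217) → (6.686,160.850) → (144.973,64.006) → (125.072,104.070).

Shape 5 is a open polyline drawn with `<polyline>`. Its stroke #000000 means engrave at S321, F3151. After flipping Y the toolpath is (138.968,104.992) → (113.943,20.816) → (113.640,159.141) → (54.399,25.939) → (20.787,81.752) → (6.014,109.339).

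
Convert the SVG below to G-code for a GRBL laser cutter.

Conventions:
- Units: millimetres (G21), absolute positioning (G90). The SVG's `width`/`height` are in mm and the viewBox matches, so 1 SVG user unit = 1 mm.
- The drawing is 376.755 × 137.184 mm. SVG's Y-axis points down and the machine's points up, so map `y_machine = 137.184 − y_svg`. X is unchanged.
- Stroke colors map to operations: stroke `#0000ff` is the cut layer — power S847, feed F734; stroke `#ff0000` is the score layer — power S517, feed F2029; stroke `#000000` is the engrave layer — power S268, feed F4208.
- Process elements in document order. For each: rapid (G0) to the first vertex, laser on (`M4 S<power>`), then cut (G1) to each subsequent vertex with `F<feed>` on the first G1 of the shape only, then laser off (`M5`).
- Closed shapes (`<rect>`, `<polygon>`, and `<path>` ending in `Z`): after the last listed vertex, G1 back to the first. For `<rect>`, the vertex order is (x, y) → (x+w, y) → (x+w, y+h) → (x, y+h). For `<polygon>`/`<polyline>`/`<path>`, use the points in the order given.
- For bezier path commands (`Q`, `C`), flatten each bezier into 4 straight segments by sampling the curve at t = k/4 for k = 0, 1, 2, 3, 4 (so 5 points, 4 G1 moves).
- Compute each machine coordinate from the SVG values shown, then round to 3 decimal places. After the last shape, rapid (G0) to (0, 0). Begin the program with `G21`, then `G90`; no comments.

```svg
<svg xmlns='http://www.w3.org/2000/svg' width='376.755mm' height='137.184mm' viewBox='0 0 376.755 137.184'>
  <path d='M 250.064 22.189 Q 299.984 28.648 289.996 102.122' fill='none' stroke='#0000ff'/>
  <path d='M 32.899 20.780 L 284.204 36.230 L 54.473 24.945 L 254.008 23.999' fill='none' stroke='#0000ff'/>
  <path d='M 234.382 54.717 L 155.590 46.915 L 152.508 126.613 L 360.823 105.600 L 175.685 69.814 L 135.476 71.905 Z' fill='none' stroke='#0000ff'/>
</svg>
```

Since the viewBox matches the mm dimensions, user units are millimetres directly. The only transform is the Y-flip y_m = 137.184 − y_svg.

Shape 1 is a quadratic bezier drawn with `<path>`. Its stroke #0000ff means cut at S847, F734. After flipping Y the toolpath is (250.064,114.995) → (271.280,107.577) → (285.007,91.782) → (291.246,67.611) → (289.996,35.062).

Shape 2 is a open polyline drawn with `<path>`. Its stroke #0000ff means cut at S847, F734. After flipping Y the toolpath is (32.899,116.404) → (284.204,100.954) → (54.473,112.239) → (254.008,113.185).

Shape 3 is a closed polygon drawn with `<path>`. Its stroke #0000ff means cut at S847, F734. After flipping Y the toolpath is (234.382,82.467) → (155.590,90.269) → (152.508,10.571) → (360.823,31.584) → (175.685,67.370) → (135.476,65.279) → (234.382,82.467), returning to the start.

G21
G90
G0 X250.064 Y114.995
M4 S847
G1 X271.280 Y107.577 F734
G1 X285.007 Y91.782
G1 X291.246 Y67.611
G1 X289.996 Y35.062
M5
G0 X32.899 Y116.404
M4 S847
G1 X284.204 Y100.954 F734
G1 X54.473 Y112.239
G1 X254.008 Y113.185
M5
G0 X234.382 Y82.467
M4 S847
G1 X155.590 Y90.269 F734
G1 X152.508 Y10.571
G1 X360.823 Y31.584
G1 X175.685 Y67.370
G1 X135.476 Y65.279
G1 X234.382 Y82.467
M5
G0 X0.000 Y0.000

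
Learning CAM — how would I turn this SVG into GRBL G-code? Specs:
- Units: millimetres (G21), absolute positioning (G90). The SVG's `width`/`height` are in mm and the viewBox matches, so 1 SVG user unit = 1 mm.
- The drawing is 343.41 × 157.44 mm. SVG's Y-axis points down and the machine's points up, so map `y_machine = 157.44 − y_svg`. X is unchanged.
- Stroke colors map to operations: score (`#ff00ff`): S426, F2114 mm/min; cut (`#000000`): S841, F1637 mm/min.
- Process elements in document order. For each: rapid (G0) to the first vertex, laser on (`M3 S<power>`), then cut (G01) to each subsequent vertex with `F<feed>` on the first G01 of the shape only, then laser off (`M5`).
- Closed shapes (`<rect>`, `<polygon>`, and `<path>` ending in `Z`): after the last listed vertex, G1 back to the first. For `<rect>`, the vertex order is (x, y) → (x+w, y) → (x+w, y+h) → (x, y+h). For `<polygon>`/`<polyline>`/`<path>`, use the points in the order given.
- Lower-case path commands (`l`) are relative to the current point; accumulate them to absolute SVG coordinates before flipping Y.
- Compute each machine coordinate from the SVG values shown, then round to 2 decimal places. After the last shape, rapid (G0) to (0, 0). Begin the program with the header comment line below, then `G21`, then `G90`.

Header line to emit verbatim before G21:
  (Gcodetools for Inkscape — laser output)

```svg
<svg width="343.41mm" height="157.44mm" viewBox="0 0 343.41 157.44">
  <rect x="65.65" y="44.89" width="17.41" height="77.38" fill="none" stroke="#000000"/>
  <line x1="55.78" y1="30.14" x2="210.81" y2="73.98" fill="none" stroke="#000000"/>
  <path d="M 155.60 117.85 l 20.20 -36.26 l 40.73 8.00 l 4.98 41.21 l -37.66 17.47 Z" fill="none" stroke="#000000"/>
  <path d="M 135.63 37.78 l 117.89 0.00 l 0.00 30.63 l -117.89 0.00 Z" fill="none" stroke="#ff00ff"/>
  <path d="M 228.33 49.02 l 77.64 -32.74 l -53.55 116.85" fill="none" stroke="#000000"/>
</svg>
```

1 u = 1 mm; y_m = 157.44 − y.

[1] `<rect>` rectangle, #000000→cut S841 F1637: (65.65,112.55) → (83.06,112.55) → (83.06,35.17) → (65.65,35.17) → (65.65,112.55) (closed)

[2] `<line>` line segment, #000000→cut S841 F1637: (55.78,127.30) → (210.81,83.46)

[3] `<path>` regular polygon, #000000→cut S841 F1637: (155.60,39.59) → (175.80,75.85) → (216.53,67.85) → (221.51,26.64) → (183.85,9.17) → (155.60,39.59) (closed)

[4] `<path>` rectangle, #ff00ff→score S426 F2114: (135.63,119.66) → (253.52,119.66) → (253.52,89.03) → (135.63,89.03) → (135.63,119.66) (closed)

[5] `<path>` open polyline, #000000→cut S841 F1637: (228.33,108.42) → (305.97,141.16) → (252.42,24.31)

(Gcodetools for Inkscape — laser output)
G21
G90
G0 X65.65 Y112.55
M3 S841
G01 X83.06 Y112.55 F1637
G01 X83.06 Y35.17
G01 X65.65 Y35.17
G01 X65.65 Y112.55
M5
G0 X55.78 Y127.30
M3 S841
G01 X210.81 Y83.46 F1637
M5
G0 X155.60 Y39.59
M3 S841
G01 X175.80 Y75.85 F1637
G01 X216.53 Y67.85
G01 X221.51 Y26.64
G01 X183.85 Y9.17
G01 X155.60 Y39.59
M5
G0 X135.63 Y119.66
M3 S426
G01 X253.52 Y119.66 F2114
G01 X253.52 Y89.03
G01 X135.63 Y89.03
G01 X135.63 Y119.66
M5
G0 X228.33 Y108.42
M3 S841
G01 X305.97 Y141.16 F1637
G01 X252.42 Y24.31
M5
G0 X0.00 Y0.00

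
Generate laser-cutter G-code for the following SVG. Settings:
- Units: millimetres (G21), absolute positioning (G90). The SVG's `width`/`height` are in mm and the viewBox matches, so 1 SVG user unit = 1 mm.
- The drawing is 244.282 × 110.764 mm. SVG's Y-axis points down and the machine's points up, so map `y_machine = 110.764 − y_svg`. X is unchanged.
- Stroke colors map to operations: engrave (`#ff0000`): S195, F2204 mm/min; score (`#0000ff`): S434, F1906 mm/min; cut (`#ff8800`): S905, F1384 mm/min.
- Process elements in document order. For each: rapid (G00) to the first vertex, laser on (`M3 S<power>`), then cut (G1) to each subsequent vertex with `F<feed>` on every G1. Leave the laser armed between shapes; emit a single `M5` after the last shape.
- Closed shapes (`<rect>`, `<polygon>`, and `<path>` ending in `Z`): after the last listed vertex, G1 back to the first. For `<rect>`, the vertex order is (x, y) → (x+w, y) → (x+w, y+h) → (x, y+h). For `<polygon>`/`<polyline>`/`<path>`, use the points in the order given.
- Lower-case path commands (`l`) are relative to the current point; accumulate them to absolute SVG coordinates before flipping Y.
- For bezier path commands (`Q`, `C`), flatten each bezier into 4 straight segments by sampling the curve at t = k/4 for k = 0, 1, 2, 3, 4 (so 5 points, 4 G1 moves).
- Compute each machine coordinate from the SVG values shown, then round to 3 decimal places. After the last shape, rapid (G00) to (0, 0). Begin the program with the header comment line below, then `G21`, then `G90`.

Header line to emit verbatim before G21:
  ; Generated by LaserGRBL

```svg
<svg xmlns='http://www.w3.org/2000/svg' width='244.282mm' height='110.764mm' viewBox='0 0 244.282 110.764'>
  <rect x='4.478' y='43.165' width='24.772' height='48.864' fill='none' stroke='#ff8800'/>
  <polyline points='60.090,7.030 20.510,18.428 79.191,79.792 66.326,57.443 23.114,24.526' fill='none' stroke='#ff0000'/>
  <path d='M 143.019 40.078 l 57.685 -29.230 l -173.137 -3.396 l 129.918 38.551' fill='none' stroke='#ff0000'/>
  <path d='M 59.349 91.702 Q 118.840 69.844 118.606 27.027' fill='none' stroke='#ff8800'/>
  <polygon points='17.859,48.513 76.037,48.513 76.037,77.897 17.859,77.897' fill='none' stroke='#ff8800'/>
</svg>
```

1 u = 1 mm; y_m = 110.764 − y.

[1] `<rect>` rectangle, #ff8800→cut S905 F1384: (4.478,67.599) → (29.250,67.599) → (29.250,18.735) → (4.478,18.735) → (4.478,67.599) (closed)

[2] `<polyline>` open polyline, #ff0000→engrave S195 F2204: (60.090,103.734) → (20.510,92.336) → (79.191,30.972) → (66.326,53.321) → (23.114,86.238)

[3] `<path>` open polyline, #ff0000→engrave S195 F2204: (143.019,70.686) → (200.704,99.916) → (27.567,103.312) → (157.485,64.761)

[4] `<path>` quadratic bezier, #ff8800→cut S905 F1384: (59.349,19.062) → (85.362,31.301) → (103.909,46.160) → (114.990,63.638) → (118.606,83.737)

[5] `<polygon>` rectangle, #ff8800→cut S905 F1384: (17.859,62.251) → (76.037,62.251) → (76.037,32.867) → (17.859,32.867) → (17.859,62.251) (closed)

; Generated by LaserGRBL
G21
G90
G00 X4.478 Y67.599
M3 S905
G1 X29.250 Y67.599 F1384
G1 X29.250 Y18.735 F1384
G1 X4.478 Y18.735 F1384
G1 X4.478 Y67.599 F1384
G00 X60.090 Y103.734
M3 S195
G1 X20.510 Y92.336 F2204
G1 X79.191 Y30.972 F2204
G1 X66.326 Y53.321 F2204
G1 X23.114 Y86.238 F2204
G00 X143.019 Y70.686
M3 S195
G1 X200.704 Y99.916 F2204
G1 X27.567 Y103.312 F2204
G1 X157.485 Y64.761 F2204
G00 X59.349 Y19.062
M3 S905
G1 X85.362 Y31.301 F1384
G1 X103.909 Y46.160 F1384
G1 X114.990 Y63.638 F1384
G1 X118.606 Y83.737 F1384
G00 X17.859 Y62.251
M3 S905
G1 X76.037 Y62.251 F1384
G1 X76.037 Y32.867 F1384
G1 X17.859 Y32.867 F1384
G1 X17.859 Y62.251 F1384
M5
G00 X0.000 Y0.000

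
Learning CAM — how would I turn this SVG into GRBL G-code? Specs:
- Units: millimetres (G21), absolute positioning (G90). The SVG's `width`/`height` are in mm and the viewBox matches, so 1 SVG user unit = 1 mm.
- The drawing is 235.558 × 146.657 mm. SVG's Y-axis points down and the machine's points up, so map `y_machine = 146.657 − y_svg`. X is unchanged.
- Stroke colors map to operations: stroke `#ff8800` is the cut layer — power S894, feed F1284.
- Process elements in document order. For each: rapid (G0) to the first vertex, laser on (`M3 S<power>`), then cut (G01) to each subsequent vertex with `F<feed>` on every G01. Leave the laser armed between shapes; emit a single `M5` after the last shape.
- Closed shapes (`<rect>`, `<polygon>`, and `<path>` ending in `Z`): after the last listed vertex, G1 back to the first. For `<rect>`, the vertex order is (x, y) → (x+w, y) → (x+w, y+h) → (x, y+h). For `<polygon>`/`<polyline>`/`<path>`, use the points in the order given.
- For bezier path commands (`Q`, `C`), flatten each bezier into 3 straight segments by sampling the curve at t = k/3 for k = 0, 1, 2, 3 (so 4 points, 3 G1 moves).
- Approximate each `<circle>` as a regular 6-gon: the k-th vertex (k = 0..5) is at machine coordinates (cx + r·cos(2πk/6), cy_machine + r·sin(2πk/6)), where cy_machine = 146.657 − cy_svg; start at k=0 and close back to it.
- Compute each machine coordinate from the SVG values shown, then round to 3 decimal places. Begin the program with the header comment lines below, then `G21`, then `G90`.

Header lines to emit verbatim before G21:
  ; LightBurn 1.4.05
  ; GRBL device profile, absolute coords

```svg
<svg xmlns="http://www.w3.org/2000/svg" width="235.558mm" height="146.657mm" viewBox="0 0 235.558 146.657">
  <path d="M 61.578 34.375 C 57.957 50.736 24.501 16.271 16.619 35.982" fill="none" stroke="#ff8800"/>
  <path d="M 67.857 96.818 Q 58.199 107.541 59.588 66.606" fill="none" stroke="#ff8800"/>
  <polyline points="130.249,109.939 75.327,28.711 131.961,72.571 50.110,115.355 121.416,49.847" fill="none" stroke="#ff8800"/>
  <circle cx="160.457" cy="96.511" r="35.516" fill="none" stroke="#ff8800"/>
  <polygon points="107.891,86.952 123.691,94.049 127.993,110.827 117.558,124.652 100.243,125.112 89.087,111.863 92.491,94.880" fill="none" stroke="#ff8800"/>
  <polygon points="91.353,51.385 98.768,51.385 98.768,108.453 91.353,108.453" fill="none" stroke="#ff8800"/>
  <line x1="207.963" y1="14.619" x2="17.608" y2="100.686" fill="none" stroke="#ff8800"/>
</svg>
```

; LightBurn 1.4.05
; GRBL device profile, absolute coords
G21
G90
G0 X61.578 Y112.282
M3 S894
G01 X50.064 Y108.974 F1284
G01 X30.973 Y116.216 F1284
G01 X16.619 Y110.675 F1284
G0 X67.857 Y49.839
M3 S894
G01 X62.646 Y48.430 F1284
G01 X59.889 Y58.501 F1284
G01 X59.588 Y80.051 F1284
G0 X130.249 Y36.718
M3 S894
G01 X75.327 Y117.946 F1284
G01 X131.961 Y74.086 F1284
G01 X50.110 Y31.302 F1284
G01 X121.416 Y96.810 F1284
G0 X195.973 Y50.146
M3 S894
G01 X178.215 Y80.904 F1284
G01 X142.699 Y80.904 F1284
G01 X124.941 Y50.146 F1284
G01 X142.699 Y19.388 F1284
G01 X178.215 Y19.388 F1284
G01 X195.973 Y50.146 F1284
G0 X107.891 Y59.705
M3 S894
G01 X123.691 Y52.608 F1284
G01 X127.993 Y35.830 F1284
G01 X117.558 Y22.005 F1284
G01 X100.243 Y21.545 F1284
G01 X89.087 Y34.794 F1284
G01 X92.491 Y51.777 F1284
G01 X107.891 Y59.705 F1284
G0 X91.353 Y95.272
M3 S894
G01 X98.768 Y95.272 F1284
G01 X98.768 Y38.204 F1284
G01 X91.353 Y38.204 F1284
G01 X91.353 Y95.272 F1284
G0 X207.963 Y132.038
M3 S894
G01 X17.608 Y45.971 F1284
M5

1 u = 1 mm; y_m = 146.657 − y.

[1] `<path>` cubic bezier, #ff8800→cut S894 F1284: (61.578,112.282) → (50.064,108.974) → (30.973,116.216) → (16.619,110.675)

[2] `<path>` quadratic bezier, #ff8800→cut S894 F1284: (67.857,49.839) → (62.646,48.430) → (59.889,58.501) → (59.588,80.051)

[3] `<polyline>` open polyline, #ff8800→cut S894 F1284: (130.249,36.718) → (75.327,117.946) → (131.961,74.086) → (50.110,31.302) → (121.416,96.810)

[4] `<circle>` circle, #ff8800→cut S894 F1284: (195.973,50.146) → (178.215,80.904) → (142.699,80.904) → (124.941,50.146) → (142.699,19.388) → (178.215,19.388) → (195.973,50.146) (closed)

[5] `<polygon>` regular polygon, #ff8800→cut S894 F1284: (107.891,59.705) → (123.691,52.608) → (127.993,35.830) → (117.558,22.005) → (100.243,21.545) → (89.087,34.794) → (92.491,51.777) → (107.891,59.705) (closed)

[6] `<polygon>` rectangle, #ff8800→cut S894 F1284: (91.353,95.272) → (98.768,95.272) → (98.768,38.204) → (91.353,38.204) → (91.353,95.272) (closed)

[7] `<line>` line segment, #ff8800→cut S894 F1284: (207.963,132.038) → (17.608,45.971)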